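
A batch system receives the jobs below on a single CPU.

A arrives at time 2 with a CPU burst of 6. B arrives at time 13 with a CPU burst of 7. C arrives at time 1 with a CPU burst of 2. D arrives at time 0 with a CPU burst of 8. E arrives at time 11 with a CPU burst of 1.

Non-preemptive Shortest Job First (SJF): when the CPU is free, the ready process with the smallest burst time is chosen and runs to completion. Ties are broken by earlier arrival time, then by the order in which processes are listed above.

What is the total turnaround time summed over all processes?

48

Gantt: | D 0-8 | C 8-10 | A 10-16 | E 16-17 | B 17-24 |
Completion: A=16  B=24  C=10  D=8  E=17
Turnaround = completion − arrival: A=14, B=11, C=9, D=8, E=6
Total turnaround = 14 + 11 + 9 + 8 + 6 = 48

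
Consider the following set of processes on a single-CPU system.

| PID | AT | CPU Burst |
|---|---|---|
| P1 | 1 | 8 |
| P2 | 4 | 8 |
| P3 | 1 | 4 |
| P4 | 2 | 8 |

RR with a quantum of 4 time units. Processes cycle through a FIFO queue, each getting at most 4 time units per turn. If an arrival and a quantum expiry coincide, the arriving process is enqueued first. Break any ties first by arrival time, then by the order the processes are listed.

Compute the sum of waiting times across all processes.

Gantt: | idle 0-1 | P1 1-5 | P3 5-9 | P4 9-13 | P2 13-17 | P1 17-21 | P4 21-25 | P2 25-29 |
Completion: P1=21  P2=29  P3=9  P4=25
Waiting = turnaround − burst: P1=12, P2=17, P3=4, P4=15
Total waiting = 12 + 17 + 4 + 15 = 48

48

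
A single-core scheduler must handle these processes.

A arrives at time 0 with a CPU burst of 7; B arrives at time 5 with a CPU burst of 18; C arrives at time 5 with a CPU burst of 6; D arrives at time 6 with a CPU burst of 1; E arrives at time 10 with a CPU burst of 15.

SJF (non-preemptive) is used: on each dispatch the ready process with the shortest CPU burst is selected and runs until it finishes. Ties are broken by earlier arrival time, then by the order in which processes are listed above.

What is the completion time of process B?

Timeline: | A 0-7 | D 7-8 | C 8-14 | E 14-29 | B 29-47 |
Completion: A=7  B=47  C=14  D=8  E=29
Turnaround (C−A): A=7  B=42  C=9  D=2  E=19

47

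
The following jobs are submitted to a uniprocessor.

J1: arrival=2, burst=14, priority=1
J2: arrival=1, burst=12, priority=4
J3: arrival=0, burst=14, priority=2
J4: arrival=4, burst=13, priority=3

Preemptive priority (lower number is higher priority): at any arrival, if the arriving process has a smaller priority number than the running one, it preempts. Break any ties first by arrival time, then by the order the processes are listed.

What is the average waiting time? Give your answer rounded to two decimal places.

19.50

Gantt: | J3 0-2 | J1 2-16 | J3 16-28 | J4 28-41 | J2 41-53 |
Completion: J1=16  J2=53  J3=28  J4=41
Turnaround (C−A): J1=14  J2=52  J3=28  J4=37
Waiting times: J1=0, J2=40, J3=14, J4=24
Average waiting = (0+40+14+24) / 4 = 78/4 = 19.50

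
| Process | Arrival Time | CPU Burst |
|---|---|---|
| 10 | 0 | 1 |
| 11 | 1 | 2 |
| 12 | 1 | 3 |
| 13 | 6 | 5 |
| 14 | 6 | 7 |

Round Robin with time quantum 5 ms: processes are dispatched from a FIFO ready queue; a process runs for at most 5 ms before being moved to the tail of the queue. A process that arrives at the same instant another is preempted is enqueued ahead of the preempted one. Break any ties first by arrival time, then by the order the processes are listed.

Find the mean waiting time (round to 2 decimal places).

1.40

Gantt: | 10 0-1 | 11 1-3 | 12 3-6 | 13 6-11 | 14 11-18 |
Completion: 10=1  11=3  12=6  13=11  14=18
Turnaround (C−A): 10=1  11=2  12=5  13=5  14=12
Waiting times: 10=0, 11=0, 12=2, 13=0, 14=5
Average waiting = (0+0+2+0+5) / 5 = 7/5 = 1.40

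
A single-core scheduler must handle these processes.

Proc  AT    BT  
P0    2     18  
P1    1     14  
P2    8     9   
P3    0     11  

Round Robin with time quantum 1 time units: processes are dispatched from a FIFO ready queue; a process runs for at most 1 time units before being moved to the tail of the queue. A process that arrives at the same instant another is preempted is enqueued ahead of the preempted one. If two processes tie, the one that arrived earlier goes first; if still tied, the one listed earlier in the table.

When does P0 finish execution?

Schedule: | P3 0-1 | P1 1-2 | P3 2-3 | P0 3-4 | P1 4-5 | P3 5-6 | P0 6-7 | P1 7-8 | P3 8-9 | P0 9-10 | P2 10-11 | P1 11-12 | P3 12-13 | P0 13-14 | P2 14-15 | P1 15-16 | P3 16-17 | P0 17-18 | P2 18-19 | P1 19-20 | P3 20-21 | P0 21-22 | P2 22-23 | P1 23-24 | P3 24-25 | P0 25-26 | P2 26-27 | P1 27-28 | P3 28-29 | P0 29-30 | P2 30-31 | P1 31-32 | P3 32-33 | P0 33-34 | P2 34-35 | P1 35-36 | P3 36-37 | P0 37-38 | P2 38-39 | P1 39-40 | P0 40-41 | P2 41-42 | P1 42-43 | P0 43-44 | P1 44-45 | P0 45-46 | P1 46-47 | P0 47-52 |
Completion: P0=52  P1=47  P2=42  P3=37
Turnaround (C−A): P0=50  P1=46  P2=34  P3=37

52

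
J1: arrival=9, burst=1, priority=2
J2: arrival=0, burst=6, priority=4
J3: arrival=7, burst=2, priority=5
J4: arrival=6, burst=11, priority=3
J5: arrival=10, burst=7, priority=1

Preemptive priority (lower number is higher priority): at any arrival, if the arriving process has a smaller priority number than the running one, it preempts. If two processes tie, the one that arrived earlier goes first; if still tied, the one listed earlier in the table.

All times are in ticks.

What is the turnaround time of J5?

7

Gantt: | J2 0-6 | J4 6-9 | J1 9-10 | J5 10-17 | J4 17-25 | J3 25-27 |
Completion: J1=10  J2=6  J3=27  J4=25  J5=17
Turnaround(J5) = completion − arrival = 17 − 10 = 7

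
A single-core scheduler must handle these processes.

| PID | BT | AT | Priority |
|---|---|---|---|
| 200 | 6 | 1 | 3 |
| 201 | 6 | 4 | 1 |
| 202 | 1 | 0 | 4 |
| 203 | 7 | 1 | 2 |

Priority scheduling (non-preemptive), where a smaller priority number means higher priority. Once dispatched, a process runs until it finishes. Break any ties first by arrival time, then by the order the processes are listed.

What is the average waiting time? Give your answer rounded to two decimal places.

Timeline: | 202 0-1 | 203 1-8 | 201 8-14 | 200 14-20 |
Completion: 200=20  201=14  202=1  203=8
Waiting times: 200=13, 201=4, 202=0, 203=0
Average waiting = (13+4+0+0) / 4 = 17/4 = 4.25

4.25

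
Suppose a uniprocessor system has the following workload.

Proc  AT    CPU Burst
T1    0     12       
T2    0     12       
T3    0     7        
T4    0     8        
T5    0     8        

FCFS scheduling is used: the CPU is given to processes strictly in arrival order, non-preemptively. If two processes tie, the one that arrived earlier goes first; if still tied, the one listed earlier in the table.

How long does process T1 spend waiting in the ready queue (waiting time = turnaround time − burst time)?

Gantt: | T1 0-12 | T2 12-24 | T3 24-31 | T4 31-39 | T5 39-47 |
Completion: T1=12  T2=24  T3=31  T4=39  T5=47
Waiting(T1) = turnaround − burst = 12 − 12 = 0

0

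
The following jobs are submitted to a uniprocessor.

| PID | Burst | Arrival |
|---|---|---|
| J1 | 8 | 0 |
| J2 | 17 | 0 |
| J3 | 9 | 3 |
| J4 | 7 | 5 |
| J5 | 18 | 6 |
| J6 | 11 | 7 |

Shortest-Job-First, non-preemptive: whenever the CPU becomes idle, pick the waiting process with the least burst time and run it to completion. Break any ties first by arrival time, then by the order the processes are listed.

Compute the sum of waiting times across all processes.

Gantt: | J1 0-8 | J4 8-15 | J3 15-24 | J6 24-35 | J2 35-52 | J5 52-70 |
Completion: J1=8  J2=52  J3=24  J4=15  J5=70  J6=35
Turnaround (C−A): J1=8  J2=52  J3=21  J4=10  J5=64  J6=28
Waiting = turnaround − burst: J1=0, J2=35, J3=12, J4=3, J5=46, J6=17
Total waiting = 0 + 35 + 12 + 3 + 46 + 17 = 113

113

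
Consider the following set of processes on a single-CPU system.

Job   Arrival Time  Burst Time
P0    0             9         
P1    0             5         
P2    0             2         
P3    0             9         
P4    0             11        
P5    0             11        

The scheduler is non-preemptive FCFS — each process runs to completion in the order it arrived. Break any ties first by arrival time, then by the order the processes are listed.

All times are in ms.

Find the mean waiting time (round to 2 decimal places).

Schedule: | P0 0-9 | P1 9-14 | P2 14-16 | P3 16-25 | P4 25-36 | P5 36-47 |
Completion: P0=9  P1=14  P2=16  P3=25  P4=36  P5=47
Waiting times: P0=0, P1=9, P2=14, P3=16, P4=25, P5=36
Average waiting = (0+9+14+16+25+36) / 6 = 100/6 = 16.67

16.67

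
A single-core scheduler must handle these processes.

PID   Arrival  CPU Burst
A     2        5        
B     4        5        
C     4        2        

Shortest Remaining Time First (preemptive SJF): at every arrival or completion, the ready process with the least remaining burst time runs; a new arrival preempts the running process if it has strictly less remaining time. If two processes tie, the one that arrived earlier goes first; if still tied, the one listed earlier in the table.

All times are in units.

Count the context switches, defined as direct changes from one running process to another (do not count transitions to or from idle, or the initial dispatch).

3

Schedule: | idle 0-2 | A 2-4 | C 4-6 | A 6-9 | B 9-14 |
Completion: A=9  B=14  C=6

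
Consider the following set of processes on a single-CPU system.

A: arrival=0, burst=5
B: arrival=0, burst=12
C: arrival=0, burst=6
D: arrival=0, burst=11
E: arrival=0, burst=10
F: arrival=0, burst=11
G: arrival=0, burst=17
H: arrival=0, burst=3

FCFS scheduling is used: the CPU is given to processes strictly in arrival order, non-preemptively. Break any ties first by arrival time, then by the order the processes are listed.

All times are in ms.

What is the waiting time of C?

Gantt: | A 0-5 | B 5-17 | C 17-23 | D 23-34 | E 34-44 | F 44-55 | G 55-72 | H 72-75 |
Completion: A=5  B=17  C=23  D=34  E=44  F=55  G=72  H=75
Turnaround (C−A): A=5  B=17  C=23  D=34  E=44  F=55  G=72  H=75
Waiting(C) = turnaround − burst = 23 − 6 = 17

17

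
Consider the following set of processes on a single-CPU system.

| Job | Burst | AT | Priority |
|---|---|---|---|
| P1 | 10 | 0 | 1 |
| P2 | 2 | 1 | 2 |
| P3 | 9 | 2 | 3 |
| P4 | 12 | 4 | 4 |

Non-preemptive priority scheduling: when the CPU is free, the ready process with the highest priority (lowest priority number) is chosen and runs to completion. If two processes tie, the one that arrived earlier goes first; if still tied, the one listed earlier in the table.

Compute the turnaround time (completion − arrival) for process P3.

19

Gantt: | P1 0-10 | P2 10-12 | P3 12-21 | P4 21-33 |
Completion: P1=10  P2=12  P3=21  P4=33
Turnaround(P3) = completion − arrival = 21 − 2 = 19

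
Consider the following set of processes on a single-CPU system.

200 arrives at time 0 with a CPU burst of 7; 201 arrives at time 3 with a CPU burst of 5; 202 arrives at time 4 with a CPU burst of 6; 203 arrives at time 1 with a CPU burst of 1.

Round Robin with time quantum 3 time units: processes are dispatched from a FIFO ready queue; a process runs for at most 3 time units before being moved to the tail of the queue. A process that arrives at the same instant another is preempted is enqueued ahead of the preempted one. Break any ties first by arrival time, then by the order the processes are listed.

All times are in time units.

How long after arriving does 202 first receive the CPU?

Schedule: | 200 0-3 | 203 3-4 | 201 4-7 | 200 7-10 | 202 10-13 | 201 13-15 | 200 15-16 | 202 16-19 |
Completion: 200=16  201=15  202=19  203=4
Turnaround (C−A): 200=16  201=12  202=15  203=3
Response(202) = first start − arrival = 10 − 4 = 6

6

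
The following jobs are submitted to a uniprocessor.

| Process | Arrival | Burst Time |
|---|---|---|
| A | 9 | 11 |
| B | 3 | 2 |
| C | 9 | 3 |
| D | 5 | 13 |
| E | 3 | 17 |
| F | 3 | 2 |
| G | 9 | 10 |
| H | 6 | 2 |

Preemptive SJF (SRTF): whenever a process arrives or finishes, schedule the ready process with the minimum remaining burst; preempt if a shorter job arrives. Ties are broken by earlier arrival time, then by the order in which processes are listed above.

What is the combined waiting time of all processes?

Timeline: | idle 0-3 | B 3-5 | F 5-7 | H 7-9 | C 9-12 | G 12-22 | A 22-33 | D 33-46 | E 46-63 |
Completion: A=33  B=5  C=12  D=46  E=63  F=7  G=22  H=9
Turnaround (C−A): A=24  B=2  C=3  D=41  E=60  F=4  G=13  H=3
Waiting = turnaround − burst: A=13, B=0, C=0, D=28, E=43, F=2, G=3, H=1
Total waiting = 13 + 0 + 0 + 28 + 43 + 2 + 3 + 1 = 90

90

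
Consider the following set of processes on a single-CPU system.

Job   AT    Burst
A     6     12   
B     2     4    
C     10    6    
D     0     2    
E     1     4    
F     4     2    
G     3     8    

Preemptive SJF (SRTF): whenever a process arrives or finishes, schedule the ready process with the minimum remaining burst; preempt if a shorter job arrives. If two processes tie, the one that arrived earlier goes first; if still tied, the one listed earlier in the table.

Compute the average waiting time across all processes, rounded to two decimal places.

6.57

Timeline: | D 0-2 | E 2-6 | F 6-8 | B 8-12 | C 12-18 | G 18-26 | A 26-38 |
Completion: A=38  B=12  C=18  D=2  E=6  F=8  G=26
Turnaround (C−A): A=32  B=10  C=8  D=2  E=5  F=4  G=23
Waiting times: A=20, B=6, C=2, D=0, E=1, F=2, G=15
Average waiting = (20+6+2+0+1+2+15) / 7 = 46/7 = 6.57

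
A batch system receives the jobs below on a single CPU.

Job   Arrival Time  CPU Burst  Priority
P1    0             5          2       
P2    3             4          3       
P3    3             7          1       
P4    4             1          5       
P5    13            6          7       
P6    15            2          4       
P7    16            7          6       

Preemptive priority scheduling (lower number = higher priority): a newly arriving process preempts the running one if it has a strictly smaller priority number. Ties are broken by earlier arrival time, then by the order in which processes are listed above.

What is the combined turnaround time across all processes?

79

Schedule: | P1 0-3 | P3 3-10 | P1 10-12 | P2 12-16 | P6 16-18 | P4 18-19 | P7 19-26 | P5 26-32 |
Completion: P1=12  P2=16  P3=10  P4=19  P5=32  P6=18  P7=26
Turnaround = completion − arrival: P1=12, P2=13, P3=7, P4=15, P5=19, P6=3, P7=10
Total turnaround = 12 + 13 + 7 + 15 + 19 + 3 + 10 = 79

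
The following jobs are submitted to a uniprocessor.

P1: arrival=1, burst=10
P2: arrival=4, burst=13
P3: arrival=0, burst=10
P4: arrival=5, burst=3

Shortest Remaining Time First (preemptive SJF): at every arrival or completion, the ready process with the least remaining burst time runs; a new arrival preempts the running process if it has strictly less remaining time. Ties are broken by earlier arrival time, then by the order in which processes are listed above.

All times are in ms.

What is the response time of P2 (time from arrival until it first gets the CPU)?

19

Schedule: | P3 0-5 | P4 5-8 | P3 8-13 | P1 13-23 | P2 23-36 |
Completion: P1=23  P2=36  P3=13  P4=8
Turnaround (C−A): P1=22  P2=32  P3=13  P4=3
Response(P2) = first start − arrival = 23 − 4 = 19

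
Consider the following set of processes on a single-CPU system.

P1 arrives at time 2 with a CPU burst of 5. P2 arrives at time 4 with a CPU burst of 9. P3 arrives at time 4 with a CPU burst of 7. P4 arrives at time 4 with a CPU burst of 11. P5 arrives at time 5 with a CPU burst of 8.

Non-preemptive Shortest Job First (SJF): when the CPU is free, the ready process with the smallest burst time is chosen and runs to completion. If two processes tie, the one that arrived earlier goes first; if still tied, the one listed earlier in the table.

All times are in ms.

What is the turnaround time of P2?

Timeline: | idle 0-2 | P1 2-7 | P3 7-14 | P5 14-22 | P2 22-31 | P4 31-42 |
Completion: P1=7  P2=31  P3=14  P4=42  P5=22
Turnaround (C−A): P1=5  P2=27  P3=10  P4=38  P5=17
Turnaround(P2) = completion − arrival = 31 − 4 = 27

27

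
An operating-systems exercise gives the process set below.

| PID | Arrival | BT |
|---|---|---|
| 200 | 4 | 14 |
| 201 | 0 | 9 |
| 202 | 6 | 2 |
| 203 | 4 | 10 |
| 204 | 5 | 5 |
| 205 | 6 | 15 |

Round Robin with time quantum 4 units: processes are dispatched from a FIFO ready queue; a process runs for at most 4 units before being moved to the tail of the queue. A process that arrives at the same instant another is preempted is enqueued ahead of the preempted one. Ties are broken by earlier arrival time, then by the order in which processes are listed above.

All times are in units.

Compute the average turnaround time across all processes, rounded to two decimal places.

36.83

Timeline: | 201 0-4 | 200 4-8 | 203 8-12 | 201 12-16 | 204 16-20 | 202 20-22 | 205 22-26 | 200 26-30 | 203 30-34 | 201 34-35 | 204 35-36 | 205 36-40 | 200 40-44 | 203 44-46 | 205 46-50 | 200 50-52 | 205 52-55 |
Completion: 200=52  201=35  202=22  203=46  204=36  205=55
Turnaround (C−A): 200=48  201=35  202=16  203=42  204=31  205=49
Turnaround times: 200=48, 201=35, 202=16, 203=42, 204=31, 205=49
Average turnaround = (48+35+16+42+31+49) / 6 = 221/6 = 36.83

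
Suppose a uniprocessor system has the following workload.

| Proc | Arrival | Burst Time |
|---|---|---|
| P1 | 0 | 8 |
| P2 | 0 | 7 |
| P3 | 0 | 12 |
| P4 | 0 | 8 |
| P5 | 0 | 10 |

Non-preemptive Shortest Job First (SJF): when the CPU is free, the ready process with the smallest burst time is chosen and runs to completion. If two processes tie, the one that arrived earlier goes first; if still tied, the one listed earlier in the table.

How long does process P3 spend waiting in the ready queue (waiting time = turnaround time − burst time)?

Schedule: | P2 0-7 | P1 7-15 | P4 15-23 | P5 23-33 | P3 33-45 |
Completion: P1=15  P2=7  P3=45  P4=23  P5=33
Waiting(P3) = turnaround − burst = 45 − 12 = 33

33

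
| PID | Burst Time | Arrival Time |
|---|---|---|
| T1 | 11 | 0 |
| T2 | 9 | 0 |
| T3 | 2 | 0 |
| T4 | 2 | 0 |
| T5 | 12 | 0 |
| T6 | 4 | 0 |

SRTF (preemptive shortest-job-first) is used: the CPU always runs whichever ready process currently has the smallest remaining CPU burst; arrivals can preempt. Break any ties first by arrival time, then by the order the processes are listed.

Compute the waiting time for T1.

Gantt: | T3 0-2 | T4 2-4 | T6 4-8 | T2 8-17 | T1 17-28 | T5 28-40 |
Completion: T1=28  T2=17  T3=2  T4=4  T5=40  T6=8
Waiting(T1) = turnaround − burst = 28 − 11 = 17

17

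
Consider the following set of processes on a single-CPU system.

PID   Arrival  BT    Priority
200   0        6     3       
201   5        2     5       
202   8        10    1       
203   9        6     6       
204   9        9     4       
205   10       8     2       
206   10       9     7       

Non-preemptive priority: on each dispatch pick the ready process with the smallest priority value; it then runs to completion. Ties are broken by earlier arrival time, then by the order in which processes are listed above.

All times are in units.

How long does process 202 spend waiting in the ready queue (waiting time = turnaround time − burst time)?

Timeline: | 200 0-6 | 201 6-8 | 202 8-18 | 205 18-26 | 204 26-35 | 203 35-41 | 206 41-50 |
Completion: 200=6  201=8  202=18  203=41  204=35  205=26  206=50
Turnaround (C−A): 200=6  201=3  202=10  203=32  204=26  205=16  206=40
Waiting(202) = turnaround − burst = 10 − 10 = 0

0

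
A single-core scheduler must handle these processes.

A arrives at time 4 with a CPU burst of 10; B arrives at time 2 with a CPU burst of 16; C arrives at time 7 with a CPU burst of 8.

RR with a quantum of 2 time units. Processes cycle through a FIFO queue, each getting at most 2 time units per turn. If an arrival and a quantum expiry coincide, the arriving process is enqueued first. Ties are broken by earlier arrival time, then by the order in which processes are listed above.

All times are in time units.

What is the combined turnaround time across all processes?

Timeline: | idle 0-2 | B 2-4 | A 4-6 | B 6-8 | A 8-10 | C 10-12 | B 12-14 | A 14-16 | C 16-18 | B 18-20 | A 20-22 | C 22-24 | B 24-26 | A 26-28 | C 28-30 | B 30-36 |
Completion: A=28  B=36  C=30
Turnaround (C−A): A=24  B=34  C=23
Turnaround = completion − arrival: A=24, B=34, C=23
Total turnaround = 24 + 34 + 23 = 81

81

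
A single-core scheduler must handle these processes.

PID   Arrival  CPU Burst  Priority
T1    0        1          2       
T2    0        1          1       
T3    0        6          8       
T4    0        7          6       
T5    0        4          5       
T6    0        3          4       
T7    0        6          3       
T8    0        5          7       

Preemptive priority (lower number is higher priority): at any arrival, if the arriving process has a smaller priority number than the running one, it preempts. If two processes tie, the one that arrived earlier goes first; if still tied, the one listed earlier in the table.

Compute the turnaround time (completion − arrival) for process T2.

1

Gantt: | T2 0-1 | T1 1-2 | T7 2-8 | T6 8-11 | T5 11-15 | T4 15-22 | T8 22-27 | T3 27-33 |
Completion: T1=2  T2=1  T3=33  T4=22  T5=15  T6=11  T7=8  T8=27
Turnaround(T2) = completion − arrival = 1 − 0 = 1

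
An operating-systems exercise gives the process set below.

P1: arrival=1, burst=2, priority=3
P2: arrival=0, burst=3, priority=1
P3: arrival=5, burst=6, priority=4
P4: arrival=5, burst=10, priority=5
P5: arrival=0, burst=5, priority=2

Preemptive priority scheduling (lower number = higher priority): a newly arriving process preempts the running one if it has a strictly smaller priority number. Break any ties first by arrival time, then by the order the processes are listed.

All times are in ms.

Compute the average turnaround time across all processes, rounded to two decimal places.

Gantt: | P2 0-3 | P5 3-8 | P1 8-10 | P3 10-16 | P4 16-26 |
Completion: P1=10  P2=3  P3=16  P4=26  P5=8
Turnaround times: P1=9, P2=3, P3=11, P4=21, P5=8
Average turnaround = (9+3+11+21+8) / 5 = 52/5 = 10.40

10.40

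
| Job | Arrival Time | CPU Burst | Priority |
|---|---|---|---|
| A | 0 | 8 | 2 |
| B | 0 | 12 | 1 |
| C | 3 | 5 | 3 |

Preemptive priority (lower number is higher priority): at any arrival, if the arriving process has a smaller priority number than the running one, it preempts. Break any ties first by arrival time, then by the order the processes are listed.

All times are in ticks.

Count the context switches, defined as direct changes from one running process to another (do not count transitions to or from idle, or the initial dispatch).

Gantt: | B 0-12 | A 12-20 | C 20-25 |
Completion: A=20  B=12  C=25
Turnaround (C−A): A=20  B=12  C=22

2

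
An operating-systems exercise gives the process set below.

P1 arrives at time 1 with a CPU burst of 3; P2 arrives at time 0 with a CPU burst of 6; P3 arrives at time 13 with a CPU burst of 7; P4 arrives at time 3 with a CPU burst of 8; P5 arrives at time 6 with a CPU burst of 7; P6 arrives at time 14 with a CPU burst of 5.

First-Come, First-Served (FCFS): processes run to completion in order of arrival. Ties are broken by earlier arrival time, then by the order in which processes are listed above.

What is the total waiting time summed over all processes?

50

Schedule: | P2 0-6 | P1 6-9 | P4 9-17 | P5 17-24 | P3 24-31 | P6 31-36 |
Completion: P1=9  P2=6  P3=31  P4=17  P5=24  P6=36
Turnaround (C−A): P1=8  P2=6  P3=18  P4=14  P5=18  P6=22
Waiting = turnaround − burst: P1=5, P2=0, P3=11, P4=6, P5=11, P6=17
Total waiting = 5 + 0 + 11 + 6 + 11 + 17 = 50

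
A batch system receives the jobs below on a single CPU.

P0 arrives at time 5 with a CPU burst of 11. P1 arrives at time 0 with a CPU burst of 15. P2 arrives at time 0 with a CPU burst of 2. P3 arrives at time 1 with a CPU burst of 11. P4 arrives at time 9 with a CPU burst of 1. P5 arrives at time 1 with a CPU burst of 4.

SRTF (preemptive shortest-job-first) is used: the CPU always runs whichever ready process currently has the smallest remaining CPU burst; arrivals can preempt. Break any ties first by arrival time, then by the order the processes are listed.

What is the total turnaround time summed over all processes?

93

Gantt: | P2 0-2 | P5 2-6 | P3 6-9 | P4 9-10 | P3 10-18 | P0 18-29 | P1 29-44 |
Completion: P0=29  P1=44  P2=2  P3=18  P4=10  P5=6
Turnaround = completion − arrival: P0=24, P1=44, P2=2, P3=17, P4=1, P5=5
Total turnaround = 24 + 44 + 2 + 17 + 1 + 5 = 93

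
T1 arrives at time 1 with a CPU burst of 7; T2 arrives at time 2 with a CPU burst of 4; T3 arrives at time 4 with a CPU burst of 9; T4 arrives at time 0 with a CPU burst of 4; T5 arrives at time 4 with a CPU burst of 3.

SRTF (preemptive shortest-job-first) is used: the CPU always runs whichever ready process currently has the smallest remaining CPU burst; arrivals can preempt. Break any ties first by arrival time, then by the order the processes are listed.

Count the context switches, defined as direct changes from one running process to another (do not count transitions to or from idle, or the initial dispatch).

4

Schedule: | T4 0-4 | T5 4-7 | T2 7-11 | T1 11-18 | T3 18-27 |
Completion: T1=18  T2=11  T3=27  T4=4  T5=7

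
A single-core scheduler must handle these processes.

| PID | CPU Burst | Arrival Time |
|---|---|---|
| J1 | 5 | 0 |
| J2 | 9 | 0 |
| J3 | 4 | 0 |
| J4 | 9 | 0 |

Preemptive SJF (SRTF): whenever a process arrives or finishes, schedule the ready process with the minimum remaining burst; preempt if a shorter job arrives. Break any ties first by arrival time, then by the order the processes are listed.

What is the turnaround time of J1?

Gantt: | J3 0-4 | J1 4-9 | J2 9-18 | J4 18-27 |
Completion: J1=9  J2=18  J3=4  J4=27
Turnaround (C−A): J1=9  J2=18  J3=4  J4=27
Turnaround(J1) = completion − arrival = 9 − 0 = 9

9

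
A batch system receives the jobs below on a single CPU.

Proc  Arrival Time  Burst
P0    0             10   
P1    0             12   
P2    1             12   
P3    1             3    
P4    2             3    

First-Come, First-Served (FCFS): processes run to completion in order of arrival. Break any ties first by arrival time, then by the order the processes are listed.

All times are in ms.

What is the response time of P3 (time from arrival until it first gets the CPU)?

33

Timeline: | P0 0-10 | P1 10-22 | P2 22-34 | P3 34-37 | P4 37-40 |
Completion: P0=10  P1=22  P2=34  P3=37  P4=40
Response(P3) = first start − arrival = 34 − 1 = 33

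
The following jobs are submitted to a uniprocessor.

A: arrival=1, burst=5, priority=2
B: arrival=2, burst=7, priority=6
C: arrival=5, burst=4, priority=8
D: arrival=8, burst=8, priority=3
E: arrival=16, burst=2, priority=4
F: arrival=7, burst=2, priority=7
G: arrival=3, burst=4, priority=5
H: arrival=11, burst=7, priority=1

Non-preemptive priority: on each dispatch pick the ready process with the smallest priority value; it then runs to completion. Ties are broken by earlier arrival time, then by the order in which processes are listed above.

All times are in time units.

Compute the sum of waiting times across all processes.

104

Gantt: | idle 0-1 | A 1-6 | G 6-10 | D 10-18 | H 18-25 | E 25-27 | B 27-34 | F 34-36 | C 36-40 |
Completion: A=6  B=34  C=40  D=18  E=27  F=36  G=10  H=25
Waiting = turnaround − burst: A=0, B=25, C=31, D=2, E=9, F=27, G=3, H=7
Total waiting = 0 + 25 + 31 + 2 + 9 + 27 + 3 + 7 = 104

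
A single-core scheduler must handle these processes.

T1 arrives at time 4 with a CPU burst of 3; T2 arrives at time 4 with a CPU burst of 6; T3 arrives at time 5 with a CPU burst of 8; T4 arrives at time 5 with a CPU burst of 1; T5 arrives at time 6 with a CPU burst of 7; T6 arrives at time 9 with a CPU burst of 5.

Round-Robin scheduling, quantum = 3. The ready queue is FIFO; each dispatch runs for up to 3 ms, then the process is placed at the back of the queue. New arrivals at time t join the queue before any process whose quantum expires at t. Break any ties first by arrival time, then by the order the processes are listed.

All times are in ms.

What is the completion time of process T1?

7

Schedule: | idle 0-4 | T1 4-7 | T2 7-10 | T3 10-13 | T4 13-14 | T5 14-17 | T6 17-20 | T2 20-23 | T3 23-26 | T5 26-29 | T6 29-31 | T3 31-33 | T5 33-34 |
Completion: T1=7  T2=23  T3=33  T4=14  T5=34  T6=31
Turnaround (C−A): T1=3  T2=19  T3=28  T4=9  T5=28  T6=22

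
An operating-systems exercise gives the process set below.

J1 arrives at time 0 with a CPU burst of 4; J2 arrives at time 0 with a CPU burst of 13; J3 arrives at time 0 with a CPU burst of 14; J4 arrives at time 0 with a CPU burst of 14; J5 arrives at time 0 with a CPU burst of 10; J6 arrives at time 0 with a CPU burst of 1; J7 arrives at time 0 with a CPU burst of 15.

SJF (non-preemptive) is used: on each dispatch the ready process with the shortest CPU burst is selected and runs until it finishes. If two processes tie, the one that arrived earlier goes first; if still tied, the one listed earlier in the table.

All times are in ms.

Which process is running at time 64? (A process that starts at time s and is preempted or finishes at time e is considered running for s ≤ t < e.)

Timeline: | J6 0-1 | J1 1-5 | J5 5-15 | J2 15-28 | J3 28-42 | J4 42-56 | J7 56-71 |
Completion: J1=5  J2=28  J3=42  J4=56  J5=15  J6=1  J7=71

J7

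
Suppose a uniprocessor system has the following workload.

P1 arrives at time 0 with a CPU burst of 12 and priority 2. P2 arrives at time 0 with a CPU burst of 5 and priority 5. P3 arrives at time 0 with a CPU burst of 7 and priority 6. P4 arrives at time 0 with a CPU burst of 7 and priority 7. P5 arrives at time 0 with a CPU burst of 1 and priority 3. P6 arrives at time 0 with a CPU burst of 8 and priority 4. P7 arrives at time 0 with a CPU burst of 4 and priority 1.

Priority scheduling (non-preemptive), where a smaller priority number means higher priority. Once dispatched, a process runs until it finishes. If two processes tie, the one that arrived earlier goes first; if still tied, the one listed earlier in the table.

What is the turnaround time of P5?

Timeline: | P7 0-4 | P1 4-16 | P5 16-17 | P6 17-25 | P2 25-30 | P3 30-37 | P4 37-44 |
Completion: P1=16  P2=30  P3=37  P4=44  P5=17  P6=25  P7=4
Turnaround(P5) = completion − arrival = 17 − 0 = 17

17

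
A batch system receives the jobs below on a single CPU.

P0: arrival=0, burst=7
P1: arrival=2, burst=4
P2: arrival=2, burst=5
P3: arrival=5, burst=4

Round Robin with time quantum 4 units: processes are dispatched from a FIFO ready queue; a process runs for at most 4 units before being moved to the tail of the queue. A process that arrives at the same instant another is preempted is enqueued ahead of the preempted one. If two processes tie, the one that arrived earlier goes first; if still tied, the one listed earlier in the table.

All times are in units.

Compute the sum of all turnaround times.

53

Gantt: | P0 0-4 | P1 4-8 | P2 8-12 | P0 12-15 | P3 15-19 | P2 19-20 |
Completion: P0=15  P1=8  P2=20  P3=19
Turnaround = completion − arrival: P0=15, P1=6, P2=18, P3=14
Total turnaround = 15 + 6 + 18 + 14 = 53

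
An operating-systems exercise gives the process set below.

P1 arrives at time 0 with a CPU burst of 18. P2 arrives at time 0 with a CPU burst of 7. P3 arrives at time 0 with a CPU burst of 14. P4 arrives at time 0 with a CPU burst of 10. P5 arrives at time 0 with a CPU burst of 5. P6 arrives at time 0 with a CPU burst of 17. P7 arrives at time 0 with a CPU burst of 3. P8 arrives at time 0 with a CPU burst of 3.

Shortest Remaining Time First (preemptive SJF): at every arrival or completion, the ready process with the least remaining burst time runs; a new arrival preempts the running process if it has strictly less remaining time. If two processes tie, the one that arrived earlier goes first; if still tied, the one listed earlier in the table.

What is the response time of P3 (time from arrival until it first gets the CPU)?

28

Gantt: | P7 0-3 | P8 3-6 | P5 6-11 | P2 11-18 | P4 18-28 | P3 28-42 | P6 42-59 | P1 59-77 |
Completion: P1=77  P2=18  P3=42  P4=28  P5=11  P6=59  P7=3  P8=6
Turnaround (C−A): P1=77  P2=18  P3=42  P4=28  P5=11  P6=59  P7=3  P8=6
Response(P3) = first start − arrival = 28 − 0 = 28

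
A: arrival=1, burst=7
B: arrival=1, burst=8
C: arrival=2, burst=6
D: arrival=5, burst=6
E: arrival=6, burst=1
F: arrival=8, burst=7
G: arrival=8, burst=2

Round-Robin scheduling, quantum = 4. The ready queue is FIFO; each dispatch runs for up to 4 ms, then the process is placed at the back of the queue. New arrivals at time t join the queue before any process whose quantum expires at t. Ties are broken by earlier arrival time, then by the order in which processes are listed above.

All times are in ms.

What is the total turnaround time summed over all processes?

174

Timeline: | idle 0-1 | A 1-5 | B 5-9 | C 9-13 | D 13-17 | A 17-20 | E 20-21 | F 21-25 | G 25-27 | B 27-31 | C 31-33 | D 33-35 | F 35-38 |
Completion: A=20  B=31  C=33  D=35  E=21  F=38  G=27
Turnaround (C−A): A=19  B=30  C=31  D=30  E=15  F=30  G=19
Turnaround = completion − arrival: A=19, B=30, C=31, D=30, E=15, F=30, G=19
Total turnaround = 19 + 30 + 31 + 30 + 15 + 30 + 19 = 174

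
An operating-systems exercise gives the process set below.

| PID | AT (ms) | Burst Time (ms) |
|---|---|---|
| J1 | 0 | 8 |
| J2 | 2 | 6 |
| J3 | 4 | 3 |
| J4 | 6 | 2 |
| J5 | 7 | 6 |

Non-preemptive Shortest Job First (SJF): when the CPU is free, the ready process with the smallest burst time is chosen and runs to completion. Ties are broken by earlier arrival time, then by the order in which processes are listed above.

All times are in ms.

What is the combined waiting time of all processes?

31

Schedule: | J1 0-8 | J4 8-10 | J3 10-13 | J2 13-19 | J5 19-25 |
Completion: J1=8  J2=19  J3=13  J4=10  J5=25
Waiting = turnaround − burst: J1=0, J2=11, J3=6, J4=2, J5=12
Total waiting = 0 + 11 + 6 + 2 + 12 = 31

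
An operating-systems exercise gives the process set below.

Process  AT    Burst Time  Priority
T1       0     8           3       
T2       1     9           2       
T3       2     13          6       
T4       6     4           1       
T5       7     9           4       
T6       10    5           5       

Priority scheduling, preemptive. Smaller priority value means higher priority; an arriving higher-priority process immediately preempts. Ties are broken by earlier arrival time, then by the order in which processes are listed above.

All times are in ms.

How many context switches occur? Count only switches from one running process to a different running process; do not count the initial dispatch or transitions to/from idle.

Gantt: | T1 0-1 | T2 1-6 | T4 6-10 | T2 10-14 | T1 14-21 | T5 21-30 | T6 30-35 | T3 35-48 |
Completion: T1=21  T2=14  T3=48  T4=10  T5=30  T6=35
Turnaround (C−A): T1=21  T2=13  T3=46  T4=4  T5=23  T6=25

7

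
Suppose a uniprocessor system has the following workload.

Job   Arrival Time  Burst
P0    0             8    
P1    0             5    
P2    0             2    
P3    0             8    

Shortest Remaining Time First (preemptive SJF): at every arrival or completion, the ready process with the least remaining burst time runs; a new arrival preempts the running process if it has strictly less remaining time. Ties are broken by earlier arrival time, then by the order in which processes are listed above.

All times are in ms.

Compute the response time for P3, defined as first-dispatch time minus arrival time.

Timeline: | P2 0-2 | P1 2-7 | P0 7-15 | P3 15-23 |
Completion: P0=15  P1=7  P2=2  P3=23
Turnaround (C−A): P0=15  P1=7  P2=2  P3=23
Response(P3) = first start − arrival = 15 − 0 = 15

15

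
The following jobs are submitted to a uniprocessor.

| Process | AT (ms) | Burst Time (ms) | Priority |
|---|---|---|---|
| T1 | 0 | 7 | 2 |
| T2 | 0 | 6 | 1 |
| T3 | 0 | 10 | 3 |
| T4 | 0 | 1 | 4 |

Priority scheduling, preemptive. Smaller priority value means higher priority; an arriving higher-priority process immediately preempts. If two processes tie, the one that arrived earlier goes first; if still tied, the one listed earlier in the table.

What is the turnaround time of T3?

23

Timeline: | T2 0-6 | T1 6-13 | T3 13-23 | T4 23-24 |
Completion: T1=13  T2=6  T3=23  T4=24
Turnaround (C−A): T1=13  T2=6  T3=23  T4=24
Turnaround(T3) = completion − arrival = 23 − 0 = 23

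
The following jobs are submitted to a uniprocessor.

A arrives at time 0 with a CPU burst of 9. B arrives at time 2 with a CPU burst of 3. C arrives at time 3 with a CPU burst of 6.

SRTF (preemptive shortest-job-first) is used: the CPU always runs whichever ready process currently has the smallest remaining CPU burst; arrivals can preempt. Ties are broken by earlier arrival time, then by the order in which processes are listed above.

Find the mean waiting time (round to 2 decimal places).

Timeline: | A 0-2 | B 2-5 | C 5-11 | A 11-18 |
Completion: A=18  B=5  C=11
Waiting times: A=9, B=0, C=2
Average waiting = (9+0+2) / 3 = 11/3 = 3.67

3.67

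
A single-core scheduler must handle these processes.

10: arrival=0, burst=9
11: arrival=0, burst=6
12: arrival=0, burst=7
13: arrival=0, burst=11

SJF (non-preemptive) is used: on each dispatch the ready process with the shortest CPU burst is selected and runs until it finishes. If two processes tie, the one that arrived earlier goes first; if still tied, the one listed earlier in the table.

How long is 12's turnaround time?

Schedule: | 11 0-6 | 12 6-13 | 10 13-22 | 13 22-33 |
Completion: 10=22  11=6  12=13  13=33
Turnaround (C−A): 10=22  11=6  12=13  13=33
Turnaround(12) = completion − arrival = 13 − 0 = 13

13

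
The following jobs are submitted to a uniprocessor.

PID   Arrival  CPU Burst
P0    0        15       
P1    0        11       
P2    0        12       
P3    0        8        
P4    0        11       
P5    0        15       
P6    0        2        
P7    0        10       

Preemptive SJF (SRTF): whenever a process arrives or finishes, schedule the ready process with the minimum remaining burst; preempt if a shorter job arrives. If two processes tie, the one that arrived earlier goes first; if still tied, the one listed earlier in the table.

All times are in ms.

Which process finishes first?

P6

Schedule: | P6 0-2 | P3 2-10 | P7 10-20 | P1 20-31 | P4 31-42 | P2 42-54 | P0 54-69 | P5 69-84 |
Completion: P0=69  P1=31  P2=54  P3=10  P4=42  P5=84  P6=2  P7=20
Finish order: P6 → P3 → P7 → P1 → P4 → P2 → P0 → P5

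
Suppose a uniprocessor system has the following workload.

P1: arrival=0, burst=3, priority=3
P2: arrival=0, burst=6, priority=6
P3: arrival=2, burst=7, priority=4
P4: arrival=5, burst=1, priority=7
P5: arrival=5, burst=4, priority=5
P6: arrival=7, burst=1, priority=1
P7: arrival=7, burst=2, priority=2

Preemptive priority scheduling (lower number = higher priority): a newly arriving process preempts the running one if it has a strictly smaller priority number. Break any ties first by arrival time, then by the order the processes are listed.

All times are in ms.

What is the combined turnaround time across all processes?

Gantt: | P1 0-3 | P3 3-7 | P6 7-8 | P7 8-10 | P3 10-13 | P5 13-17 | P2 17-23 | P4 23-24 |
Completion: P1=3  P2=23  P3=13  P4=24  P5=17  P6=8  P7=10
Turnaround (C−A): P1=3  P2=23  P3=11  P4=19  P5=12  P6=1  P7=3
Turnaround = completion − arrival: P1=3, P2=23, P3=11, P4=19, P5=12, P6=1, P7=3
Total turnaround = 3 + 23 + 11 + 19 + 12 + 1 + 3 = 72

72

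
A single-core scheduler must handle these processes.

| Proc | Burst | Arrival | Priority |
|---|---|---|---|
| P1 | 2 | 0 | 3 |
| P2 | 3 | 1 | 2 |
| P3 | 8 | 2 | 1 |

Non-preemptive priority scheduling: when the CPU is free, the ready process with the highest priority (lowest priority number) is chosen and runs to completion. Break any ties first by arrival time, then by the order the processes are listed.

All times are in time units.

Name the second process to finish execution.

P3

Gantt: | P1 0-2 | P3 2-10 | P2 10-13 |
Completion: P1=2  P2=13  P3=10
Turnaround (C−A): P1=2  P2=12  P3=8
Finish order: P1 → P3 → P2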